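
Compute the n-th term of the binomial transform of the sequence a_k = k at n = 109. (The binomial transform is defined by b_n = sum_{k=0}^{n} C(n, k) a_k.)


With a_k = k, b_n = sum_{k=0}^{n} C(n, k) k. Using k * C(n, k) = n * C(n-1, k-1) gives b_n = n * sum_{k>=1} C(n-1, k-1) = n * 2^(n-1).
For n = 109: 109 * 2^108 = 109 * 324518553658426726783156020576256 = 35372522348768513219364006242811904.

35372522348768513219364006242811904


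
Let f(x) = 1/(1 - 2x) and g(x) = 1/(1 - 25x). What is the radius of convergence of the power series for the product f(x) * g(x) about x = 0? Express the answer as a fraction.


The radius of 1/(1 - 2x) is 1/2 (nearest singularity at x = 1/2), and the radius of 1/(1 - 25x) is 1/25.
The product f(x)*g(x) = 1/((1 - 2x)(1 - 25x)) has singularities at both 1/2 and 1/25, so its radius of convergence is the distance to the nearest one:
min(1/2, 1/25) = 1/25.

1/25


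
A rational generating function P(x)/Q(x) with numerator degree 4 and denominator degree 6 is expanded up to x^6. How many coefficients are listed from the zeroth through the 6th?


Expanding up to x^6 gives the coefficients for x^0, x^1, ..., x^6.
That is 6 + 1 = 7 coefficients in total.

7


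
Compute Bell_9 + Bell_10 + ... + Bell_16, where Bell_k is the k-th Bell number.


Recall Bell_k counts set partitions of a k-set (with Bell_0 = 1 by convention).
Bell_9 through Bell_16: 21147, 115975, 678570, 4213597, 27644437, 190899322, 1382958545, 10480142147
Sum = 21147 + 115975 + 678570 + 4213597 + 27644437 + 190899322 + 1382958545 + 10480142147 = 12086673740.

12086673740


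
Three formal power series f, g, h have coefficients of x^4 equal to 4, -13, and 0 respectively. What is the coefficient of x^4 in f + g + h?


Series addition is componentwise:
4 + -13 + 0
= -9

-9


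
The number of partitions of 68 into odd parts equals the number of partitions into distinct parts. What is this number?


Computing partitions of 68 into odd parts (1, 3, 5, ...):
Using the generating function prod_{k>=0} 1/(1-x^(2k+1)),
the count is 24576

24576


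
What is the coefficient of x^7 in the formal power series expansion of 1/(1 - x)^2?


The negative binomial / multiset identity is
1/(1 - x)^r = sum_{k>=0} C(k + r - 1, r - 1) x^k.
Here r = 2 and k = 7, so the coefficient is
C(7 + 1, 1) = C(8, 1)
= 8

8


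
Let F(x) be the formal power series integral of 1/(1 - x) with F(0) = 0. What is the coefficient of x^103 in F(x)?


1/(1 - x) = sum_{k>=0} x^k. Integrating termwise and using F(0) = 0 gives
F(x) = sum_{k>=0} x^(k+1) / (k+1) = sum_{m>=1} x^m / m = -ln(1 - x).
So the coefficient of x^103 is 1/103 = 1/103.

1/103


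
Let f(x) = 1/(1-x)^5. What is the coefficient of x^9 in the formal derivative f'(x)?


Differentiate: d/dx [ 1/(1-x)^r ] = r / (1-x)^(r+1).
Here r = 5, so f'(x) = 5 / (1-x)^6.
The expansion of 1/(1-x)^(r+1) has coefficient of x^n equal to C(n+r, r).
So the coefficient of x^9 in f'(x) is
5 * C(14, 5) = 5 * 2002 = 10010

10010


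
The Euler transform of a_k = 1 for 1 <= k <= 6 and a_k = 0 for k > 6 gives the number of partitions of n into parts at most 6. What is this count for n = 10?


Partitions of 10 into parts at most 6:
Using generating function (1-x)^(-1)(1-x^2)^(-1)...(1-x^6)^(-1),
the coefficient of x^10 = 35

35


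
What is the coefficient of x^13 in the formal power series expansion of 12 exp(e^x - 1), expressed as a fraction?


exp(e^x - 1) is the exponential generating function for the Bell numbers Bell_k: exp(e^x - 1) = sum_{k>=0} Bell_k x^k / k!.
So the coefficient of x^13 in 12 exp(e^x - 1) is 12 Bell_13 / 13!.
Computing: Bell_13 = 27644437 and 13! = 6227020800, giving
12 * 27644437/6227020800 = 27644437/518918400.

27644437/518918400


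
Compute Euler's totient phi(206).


phi(n) counts integers in [1, n] coprime to n. Using the multiplicative formula phi(n) = n * prod_{p | n} (1 - 1/p):
206 = 2 * 103, so
phi(206) = 206 * (1 - 1/2) * (1 - 1/103) = 102.

102


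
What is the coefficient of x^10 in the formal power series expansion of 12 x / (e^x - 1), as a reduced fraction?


The exponential generating function for Bernoulli numbers is
x / (e^x - 1) = sum_{k>=0} B_k x^k / k!.
So the coefficient of x^10 in 12 x / (e^x - 1) is 12 B_10 / 10!.
Computing: B_10 = 5/66, 10! = 3628800, giving
12 * 5/66 / 3628800 = 1/3991680.

1/3991680


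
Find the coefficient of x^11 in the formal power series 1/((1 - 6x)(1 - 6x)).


By partial fractions or Cauchy convolution:
The coefficient equals sum_{k=0}^{11} 6^k * 6^(11-k).
= 4353564672

4353564672


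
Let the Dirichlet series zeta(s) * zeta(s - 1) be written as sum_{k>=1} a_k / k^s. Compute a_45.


Convolution gives a_k = sum_{d | k} d * 1 = sum_{d | k} d = sigma(k), the sum of positive divisors of k.
For k = 45, the divisors are 1, 3, 5, 9, 15, 45, so
sigma(45) = 1 + 3 + 5 + 9 + 15 + 45 = 78.

78


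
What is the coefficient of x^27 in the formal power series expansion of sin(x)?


The Maclaurin series is sin(t) = sum_{k>=0} (-1)^k t^(2k+1) / (2k+1)!, so substituting t = x, only odd powers of x are nonzero, with coefficient of x^(2k+1) equal to (-1)^k / (2k+1)!.
Write 27 = 2*13 + 1, giving the coefficient (-1)^13 / 27! = -1/10888869450418352160768000000 = -1/10888869450418352160768000000.

-1/10888869450418352160768000000


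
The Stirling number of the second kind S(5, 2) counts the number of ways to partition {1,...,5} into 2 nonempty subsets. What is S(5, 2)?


Using the explicit formula S(n,k) = (1/k!) sum_{j=0}^{k} (-1)^(k-j) C(k,j) j^n:
S(5, 2) = 15
Equivalently, S(n,k) is n! times the coefficient of x^n in the EGF (e^x - 1)^k / k!.

15


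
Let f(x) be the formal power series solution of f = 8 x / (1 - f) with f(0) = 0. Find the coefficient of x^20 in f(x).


Apply Lagrange inversion: f = 8 x * phi(f) with phi(t) = 1/(1 - t), so
[x^n] f = 8^n * (1/n) [t^(n-1)] phi(t)^n = 8^n * (1/n) [t^(n-1)] (1 - t)^(-n) = 8^n * (1/n) C(2n - 2, n - 1) = 8^n * C_{n-1}.
For n = 20: C_19 = C(38, 19) / 20 = 35345263800/20 = 1767263190.
With the 8^20 = 1152921504606846976 factor, the coefficient is 1152921504606846976 * 1767263190 = 2037515736051096082647613440.

2037515736051096082647613440


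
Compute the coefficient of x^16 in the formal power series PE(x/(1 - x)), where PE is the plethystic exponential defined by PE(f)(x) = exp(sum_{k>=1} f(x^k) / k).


For f(x) = x/(1 - x) we have
sum_{k>=1} f(x^k) / k = sum_{k>=1} (1/k) * x^k / (1 - x^k) = sum_{k, m >= 1} x^(k m) / k,
which after exponentiating simplifies to
PE(x/(1 - x)) = prod_{k>=1} 1 / (1 - x^k).
This is the generating function for the partition function p(n), so the coefficient of x^16 is p(16).
Computing p(16) by dynamic programming over parts 1, 2, ..., 16: p(16) = 231.

231


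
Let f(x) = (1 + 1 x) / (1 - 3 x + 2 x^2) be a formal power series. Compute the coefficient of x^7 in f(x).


Write f(x) = sum_{k>=0} a_k x^k. Multiplying both sides by 1 - 3 x + 2 x^2 gives
(1 - 3 x + 2 x^2) sum_{k>=0} a_k x^k = 1 + 1 x.
Matching coefficients:
 x^0: a_0 = 1
 x^1: a_1 - 3 a_0 = 1  =>  a_1 = 3*1 + 1 = 4
 x^k (k >= 2): a_k = 3 a_{k-1} - 2 a_{k-2}.
Iterating: a_2 = 10, a_3 = 22, a_4 = 46, a_5 = 94, a_6 = 190, a_7 = 382.
So the coefficient of x^7 is 382.

382


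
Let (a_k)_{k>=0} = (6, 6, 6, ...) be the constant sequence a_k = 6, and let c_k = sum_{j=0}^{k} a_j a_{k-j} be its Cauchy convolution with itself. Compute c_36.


Since a_j = 6 for all j >= 0, the convolution sum becomes
c_k = sum_{j=0}^{k} 6 * 6 = 36 * (k + 1).
Equivalently, the generating function of (a_k) is 6/(1 - x) and its square is 36/(1 - x)^2 = sum_{k>=0} 36(k + 1) x^k.
For k = 36: 36 * 37 = 1332.

1332


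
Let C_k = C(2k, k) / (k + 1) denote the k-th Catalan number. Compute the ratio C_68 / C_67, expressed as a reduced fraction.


Using C_k = (2k)! / (k! (k+1)!), the ratio C_{k+1}/C_k simplifies to
C_{k+1}/C_k = [(2k+2)! / ((k+1)! (k+2)!)] * [k! (k+1)! / (2k)!]
 = (2k+2)(2k+1) / ((k+1)(k+2)) = 2(2k+1) / (k+2).
For k = 67: 2(2*67 + 1) / (67 + 2) = 270/69 = 90/23.

90/23


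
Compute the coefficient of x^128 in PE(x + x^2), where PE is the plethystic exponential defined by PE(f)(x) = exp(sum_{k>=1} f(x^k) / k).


With f(x) = x + x^2, the exponent is sum_{k>=1} (x^k + x^(2k)) / k = -ln(1 - x) - ln(1 - x^2). Exponentiating:
PE(x + x^2) = 1 / ((1 - x)(1 - x^2)).
This is the generating function for partitions of n into parts of size 1 or 2. The number of 2's can be any j in 0..64, and the rest are 1's, so
[x^128] = floor(128/2) + 1 = 65.

65


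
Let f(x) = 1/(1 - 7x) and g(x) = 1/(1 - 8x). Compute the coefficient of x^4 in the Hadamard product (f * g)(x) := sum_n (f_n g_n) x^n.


f has coefficients f_k = 7^k and g has coefficients g_k = 8^k, so the Hadamard product has coefficient (f*g)_k = 7^k * 8^k = 56^k.
For k = 4: 56^4 = 9834496.

9834496


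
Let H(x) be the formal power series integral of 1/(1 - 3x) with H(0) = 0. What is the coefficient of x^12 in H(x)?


1/(1 - 3x) = sum_{k>=0} 3^k x^k. Integrating termwise with H(0) = 0:
H(x) = sum_{k>=0} 3^k x^(k+1) / (k+1) = sum_{m>=1} 3^(m-1) x^m / m.
For m = 12: 3^11/12 = 177147/12 = 59049/4.

59049/4


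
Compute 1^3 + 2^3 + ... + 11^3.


This power sum has a closed form given by Faulhaber's formula
sum_{k=1}^{m} k^p = (1 / (p + 1)) * sum_{j=0}^{p} C(p + 1, j) B_j m^(p + 1 - j),
but for small m direct computation is fastest:
1 + 8 + 27 + 64 + 125 + 216 + 343 + 512 + 729 + 1000 + 1331 = 4356.

4356


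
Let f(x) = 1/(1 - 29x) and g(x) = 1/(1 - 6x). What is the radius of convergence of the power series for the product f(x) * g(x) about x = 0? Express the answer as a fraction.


The radius of 1/(1 - 29x) is 1/29 (nearest singularity at x = 1/29), and the radius of 1/(1 - 6x) is 1/6.
The product f(x)*g(x) = 1/((1 - 29x)(1 - 6x)) has singularities at both 1/29 and 1/6, so its radius of convergence is the distance to the nearest one:
min(1/29, 1/6) = 1/29.

1/29


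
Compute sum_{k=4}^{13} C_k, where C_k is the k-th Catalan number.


C_4 through C_13: 14, 42, 132, 429, 1430, 4862, 16796, 58786, 208012, 742900
Sum = 14 + 42 + 132 + 429 + 1430 + 4862 + 16796 + 58786 + 208012 + 742900
= 1033403

1033403


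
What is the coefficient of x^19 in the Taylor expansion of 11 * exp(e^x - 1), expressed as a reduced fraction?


exp(e^x - 1) = sum_{k>=0} Bell_k x^k / k!, where Bell_k is the k-th Bell number.
So the coefficient of x^19 is 11 * Bell_19 / 19!.
Computing: Bell_19 = 5832742205057 and 19! = 121645100408832000, giving
11 * 5832742205057/121645100408832000 = 5832742205057/11058645491712000.

5832742205057/11058645491712000


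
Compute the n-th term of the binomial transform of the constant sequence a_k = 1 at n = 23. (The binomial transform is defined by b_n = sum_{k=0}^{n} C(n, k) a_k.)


With a_k = 1 for all k, b_n = sum_{k=0}^{n} C(n, k) = 2^n by the binomial theorem.
For n = 23: 2^23 = 8388608.

8388608


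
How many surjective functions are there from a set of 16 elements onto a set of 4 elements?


By inclusion-exclusion on which target elements are missed, the number of surjections from an n-set onto a k-set is
surj(n, k) = sum_{j=0}^{k} (-1)^j C(k, j) (k - j)^n.
Equivalently surj(n, k) = k! * S(n, k), where S(n, k) is the Stirling number of the second kind.
For n = 16, k = 4:
S(16, 4) = 171798901, so
surj = 4! * 171798901 = 24 * 171798901 = 4123173624.

4123173624


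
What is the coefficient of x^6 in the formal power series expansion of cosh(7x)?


The Maclaurin series is cosh(t) = sum_{m>=0} t^(2m) / (2m)!, so substituting t = 7x, only even powers of x are nonzero, with coefficient of x^(2m) equal to 7^(2m) / (2m)!.
For x^6 the coefficient is 7^6/6! = 117649/720 = 117649/720.

117649/720


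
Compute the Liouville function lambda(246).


The Liouville function is lambda(k) = (-1)^Omega(k), where Omega(k) counts the prime factors of k with multiplicity.
Factoring: 246 = 2 * 3 * 41, so Omega(246) = 3.
lambda(246) = (-1)^3 = -1.

-1


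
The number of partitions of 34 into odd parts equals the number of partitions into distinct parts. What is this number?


Computing partitions of 34 into odd parts (1, 3, 5, ...):
Using the generating function prod_{k>=0} 1/(1-x^(2k+1)),
the count is 512

512


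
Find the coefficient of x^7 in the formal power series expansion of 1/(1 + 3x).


Write 1/(1 + c x) = 1/(1 - (-c) x) and apply the geometric-series identity
1/(1 - y) = sum_{k>=0} y^k to get 1/(1 + c x) = sum_{k>=0} (-c)^k x^k.
So the coefficient of x^k is (-c)^k = (-1)^k * c^k.
Here c = 3 and k = 7:
(-3)^7 = -1 * 2187 = -2187

-2187


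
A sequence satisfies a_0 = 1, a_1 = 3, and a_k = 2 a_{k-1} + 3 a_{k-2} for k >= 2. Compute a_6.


The characteristic equation is t^2 - 2 t - 3 = 0, with roots r_1 = 3 and r_2 = -1 (so c_1 = r_1 + r_2, c_2 = -r_1 r_2 as required).
One can use the closed form a_n = A r_1^n + B r_2^n, but direct iteration is more reliable:
a_0 = 1, a_1 = 3, a_2 = 9, a_3 = 27, a_4 = 81, a_5 = 243, a_6 = 729.
So a_6 = 729.

729


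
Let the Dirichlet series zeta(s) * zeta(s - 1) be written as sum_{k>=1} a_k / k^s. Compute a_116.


Convolution gives a_k = sum_{d | k} d * 1 = sum_{d | k} d = sigma(k), the sum of positive divisors of k.
For k = 116, the divisors are 1, 2, 4, 29, 58, 116, so
sigma(116) = 1 + 2 + 4 + 29 + 58 + 116 = 210.

210


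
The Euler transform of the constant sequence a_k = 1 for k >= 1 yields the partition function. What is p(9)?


The Euler transform converts the sequence a_k = 1 into the number of integer partitions.
Using the recurrence or dynamic programming:
p(9) = 30

30


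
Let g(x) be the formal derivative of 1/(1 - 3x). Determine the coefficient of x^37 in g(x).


Differentiate termwise: d/dx sum_{k>=0} 3^k x^k = sum_{k>=1} k 3^k x^(k-1) = sum_{j>=0} (j+1) 3^(j+1) x^j.
Equivalently, d/dx [1/(1 - 3x)] = 3/(1 - 3x)^2.
For j = 37: 38 * 3^38 = 38 * 1350851717672992089 = 51332365271573699382.

51332365271573699382


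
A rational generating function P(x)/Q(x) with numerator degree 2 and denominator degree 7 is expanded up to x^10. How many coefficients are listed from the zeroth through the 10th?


Expanding up to x^10 gives the coefficients for x^0, x^1, ..., x^10.
That is 10 + 1 = 11 coefficients in total.

11


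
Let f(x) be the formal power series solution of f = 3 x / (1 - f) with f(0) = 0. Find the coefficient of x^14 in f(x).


Apply Lagrange inversion: f = 3 x * phi(f) with phi(t) = 1/(1 - t), so
[x^n] f = 3^n * (1/n) [t^(n-1)] phi(t)^n = 3^n * (1/n) [t^(n-1)] (1 - t)^(-n) = 3^n * (1/n) C(2n - 2, n - 1) = 3^n * C_{n-1}.
For n = 14: C_13 = C(26, 13) / 14 = 10400600/14 = 742900.
With the 3^14 = 4782969 factor, the coefficient is 4782969 * 742900 = 3553267670100.

3553267670100


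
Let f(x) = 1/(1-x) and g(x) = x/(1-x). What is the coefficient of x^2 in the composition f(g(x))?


First simplify the composition: f(g(x)) = 1/(1 - x/(1-x)) = (1-x)/((1-x) - x) = (1-x)/(1-2x).
Now extract the coefficient. Write (1-x)/(1-2x) = 1/(1-2x) - x/(1-2x).
The coefficient of x^n in 1/(1-2x) is 2^n, and in x/(1-2x) is 2^(n-1) (for n >= 1).
So the coefficient of x^2 is 2^2 - 2^1 = 4 - 2 = 2.

2


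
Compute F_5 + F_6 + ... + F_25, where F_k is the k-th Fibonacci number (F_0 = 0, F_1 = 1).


Use the identity sum_{k=0}^{N} F_k = F_{N+2} - 1 (which follows from F_{k+2} - F_{k+1} = F_k). Then
sum_{k=5}^{25} F_k = (F_{27} - 1) - (F_{6} - 1) = F_{27} - F_{6}.
Computing: F_{27} = 196418, F_{6} = 8, so
Sum = 196418 - 8 = 196410.

196410


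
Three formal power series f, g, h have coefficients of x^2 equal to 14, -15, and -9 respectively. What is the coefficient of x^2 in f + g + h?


Series addition is componentwise:
14 + -15 + -9
= -10

-10


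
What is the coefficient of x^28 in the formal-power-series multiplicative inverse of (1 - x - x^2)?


Let the inverse be f(x) = sum_{k>=0} a_k x^k. From f(x) * (1 - x - x^2) = 1 and matching coefficients:
 x^0: a_0 = 1.
 x^1: a_1 - a_0 = 0, so a_1 = 1.
 x^k (k >= 2): a_k - a_{k-1} - a_{k-2} = 0, i.e. a_k = a_{k-1} + a_{k-2}.
This is the Fibonacci-type recurrence shifted so that a_0 = a_1 = 1.
Iterating: a_0=1, a_1=1, a_2=2, a_3=3, a_4=5, a_5=8, a_6=13, a_7=21, a_8=34, a_9=55, ...
a_28 = 514229.

514229


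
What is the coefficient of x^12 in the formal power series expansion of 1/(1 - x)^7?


The expansion 1/(1 - x)^r = sum_{k>=0} C(k + r - 1, r - 1) x^k follows from the multiset / negative-binomial theorem (or from repeated differentiation of the geometric series).
For r = 7 and k = 12:
C(18, 6) = 6402373705728000 / (720 * 479001600) = 18564.

18564


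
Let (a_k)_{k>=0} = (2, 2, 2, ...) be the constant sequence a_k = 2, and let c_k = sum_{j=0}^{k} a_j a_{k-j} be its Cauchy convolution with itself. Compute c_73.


Since a_j = 2 for all j >= 0, the convolution sum becomes
c_k = sum_{j=0}^{k} 2 * 2 = 4 * (k + 1).
Equivalently, the generating function of (a_k) is 2/(1 - x) and its square is 4/(1 - x)^2 = sum_{k>=0} 4(k + 1) x^k.
For k = 73: 4 * 74 = 296.

296


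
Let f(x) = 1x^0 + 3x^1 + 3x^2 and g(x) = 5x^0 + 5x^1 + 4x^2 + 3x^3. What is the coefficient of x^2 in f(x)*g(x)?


Cauchy product at x^2:
1*4 + 3*5 + 3*5
= 34

34


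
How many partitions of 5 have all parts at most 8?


Using the generating function (1-x)^(-1)(1-x^2)^(-1)...(1-x^8)^(-1),
the coefficient of x^5 counts these restricted partitions.
Result = 7

7


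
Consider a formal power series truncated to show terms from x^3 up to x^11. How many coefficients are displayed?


From x^3 to x^11 inclusive, the count is 11 - 3 + 1 = 9.

9


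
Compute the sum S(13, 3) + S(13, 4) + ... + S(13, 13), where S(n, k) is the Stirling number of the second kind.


By definition, S(n, k) counts partitions of an n-set into exactly k nonempty blocks.
Computing row n = 13 for k = 3..13:
S(13, k): 261625, 2532530, 7508501, 9321312, 5715424, 1899612, 359502, 39325, 2431, 78, 1
Sum = 27640341.

27640341


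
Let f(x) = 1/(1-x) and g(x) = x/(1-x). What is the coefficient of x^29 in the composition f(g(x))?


First simplify the composition: f(g(x)) = 1/(1 - x/(1-x)) = (1-x)/((1-x) - x) = (1-x)/(1-2x).
Now extract the coefficient. Write (1-x)/(1-2x) = 1/(1-2x) - x/(1-2x).
The coefficient of x^n in 1/(1-2x) is 2^n, and in x/(1-2x) is 2^(n-1) (for n >= 1).
So the coefficient of x^29 is 2^29 - 2^28 = 536870912 - 268435456 = 268435456.

268435456


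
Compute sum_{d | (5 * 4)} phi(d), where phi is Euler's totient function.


First, 5 * 4 = 20. One classical identity is sum_{d | n} phi(d) = n (each k in [1, n] has a unique gcd with n, and among the k's with gcd(k, n) = n/d there are phi(d) of them). So the sum equals 20. We also verify directly:
Divisors of 20: 1, 2, 4, 5, 10, 20.
phi values: 1, 1, 2, 4, 4, 8.
Sum = 20.

20


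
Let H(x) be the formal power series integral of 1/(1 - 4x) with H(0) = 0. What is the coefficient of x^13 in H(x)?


1/(1 - 4x) = sum_{k>=0} 4^k x^k. Integrating termwise with H(0) = 0:
H(x) = sum_{k>=0} 4^k x^(k+1) / (k+1) = sum_{m>=1} 4^(m-1) x^m / m.
For m = 13: 4^12/13 = 16777216/13 = 16777216/13.

16777216/13


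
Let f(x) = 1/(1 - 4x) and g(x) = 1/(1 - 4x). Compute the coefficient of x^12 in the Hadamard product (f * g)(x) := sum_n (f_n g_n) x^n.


f has coefficients f_k = 4^k and g has coefficients g_k = 4^k, so the Hadamard product has coefficient (f*g)_k = 4^k * 4^k = 16^k.
For k = 12: 16^12 = 281474976710656.

281474976710656


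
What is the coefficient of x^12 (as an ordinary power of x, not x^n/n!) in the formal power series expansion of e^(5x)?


The exponential series is e^y = sum_{k>=0} y^k / k!. Substituting y = 5x gives
e^(5x) = sum_{k>=0} 5^k x^k / k!.
So the coefficient of x^n is a^n/n! with a = 5, n = 12:
5^12 / 12! = 244140625/479001600 = 9765625/19160064

9765625/19160064


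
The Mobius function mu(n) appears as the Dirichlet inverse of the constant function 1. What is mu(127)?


127 = 127 (all distinct primes).
mu(127) = (-1)^1 = -1

-1


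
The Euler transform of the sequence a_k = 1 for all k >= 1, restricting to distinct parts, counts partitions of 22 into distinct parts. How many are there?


Partitions of 22 into distinct parts can be computed via generating function.
Product (1+x)(1+x^2)(1+x^3)...
The coefficient of x^22 = 89

89


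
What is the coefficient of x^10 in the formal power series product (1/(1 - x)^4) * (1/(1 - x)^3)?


Combine the factors: (1/(1 - x)^4) * (1/(1 - x)^3) = 1/(1 - x)^7.
Then use 1/(1 - x)^r = sum_{k>=0} C(k + r - 1, r - 1) x^k with r = 7 and k = 10:
C(16, 6) = 8008.

8008


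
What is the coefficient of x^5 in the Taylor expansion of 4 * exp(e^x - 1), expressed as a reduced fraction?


exp(e^x - 1) = sum_{k>=0} Bell_k x^k / k!, where Bell_k is the k-th Bell number.
So the coefficient of x^5 is 4 * Bell_5 / 5!.
Computing: Bell_5 = 52 and 5! = 120, giving
4 * 52/120 = 26/15.

26/15


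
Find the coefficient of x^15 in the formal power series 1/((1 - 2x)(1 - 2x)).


By partial fractions or Cauchy convolution:
The coefficient equals sum_{k=0}^{15} 2^k * 2^(15-k).
= 524288

524288


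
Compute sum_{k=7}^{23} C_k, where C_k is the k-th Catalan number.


C_7 through C_23: 429, 1430, 4862, 16796, 58786, 208012, 742900, 2674440, 9694845, 35357670, 129644790, 477638700, 1767263190, 6564120420, 24466267020, 91482563640, 343059613650
Sum = 429 + 1430 + 4862 + 16796 + 58786 + 208012 + 742900 + 2674440 + 9694845 + 35357670 + 129644790 + 477638700 + 1767263190 + 6564120420 + 24466267020 + 91482563640 + 343059613650
= 467995871580

467995871580


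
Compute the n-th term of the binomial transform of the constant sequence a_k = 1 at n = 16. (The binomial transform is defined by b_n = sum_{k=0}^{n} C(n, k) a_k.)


With a_k = 1 for all k, b_n = sum_{k=0}^{n} C(n, k) = 2^n by the binomial theorem.
For n = 16: 2^16 = 65536.

65536


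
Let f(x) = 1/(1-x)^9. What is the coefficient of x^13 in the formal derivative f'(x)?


Differentiate: d/dx [ 1/(1-x)^r ] = r / (1-x)^(r+1).
Here r = 9, so f'(x) = 9 / (1-x)^10.
The expansion of 1/(1-x)^(r+1) has coefficient of x^n equal to C(n+r, r).
So the coefficient of x^13 in f'(x) is
9 * C(22, 9) = 9 * 497420 = 4476780

4476780


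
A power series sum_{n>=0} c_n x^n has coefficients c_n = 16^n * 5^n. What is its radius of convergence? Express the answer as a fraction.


By the root test (Cauchy-Hadamard), the radius is R = 1 / limsup_n |c_n|^(1/n).
Here |c_n|^(1/n) = (16^n * 5^n)^(1/n) = 16 * 5 = 80 for all n.
So R = 1/80 = 1/80.

1/80


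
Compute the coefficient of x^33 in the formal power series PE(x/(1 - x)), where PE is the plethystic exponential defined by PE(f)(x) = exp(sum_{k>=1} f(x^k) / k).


For f(x) = x/(1 - x) we have
sum_{k>=1} f(x^k) / k = sum_{k>=1} (1/k) * x^k / (1 - x^k) = sum_{k, m >= 1} x^(k m) / k,
which after exponentiating simplifies to
PE(x/(1 - x)) = prod_{k>=1} 1 / (1 - x^k).
This is the generating function for the partition function p(n), so the coefficient of x^33 is p(33).
Computing p(33) by dynamic programming over parts 1, 2, ..., 33: p(33) = 10143.

10143


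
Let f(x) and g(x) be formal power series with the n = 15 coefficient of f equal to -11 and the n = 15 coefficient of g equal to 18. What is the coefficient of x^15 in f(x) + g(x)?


Addition of formal power series is termwise.
The coefficient of x^15 in f + g = -11 + 18
= 7

7


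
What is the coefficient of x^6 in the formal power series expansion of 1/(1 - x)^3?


The negative binomial / multiset identity is
1/(1 - x)^r = sum_{k>=0} C(k + r - 1, r - 1) x^k.
Here r = 3 and k = 6, so the coefficient is
C(6 + 2, 2) = C(8, 2)
= 28

28


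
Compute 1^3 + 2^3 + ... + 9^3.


This power sum has a closed form given by Faulhaber's formula
sum_{k=1}^{m} k^p = (1 / (p + 1)) * sum_{j=0}^{p} C(p + 1, j) B_j m^(p + 1 - j),
but for small m direct computation is fastest:
1 + 8 + 27 + 64 + 125 + 216 + 343 + 512 + 729 = 2025.

2025


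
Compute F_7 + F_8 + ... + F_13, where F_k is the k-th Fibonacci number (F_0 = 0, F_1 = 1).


Use the identity sum_{k=0}^{N} F_k = F_{N+2} - 1 (which follows from F_{k+2} - F_{k+1} = F_k). Then
sum_{k=7}^{13} F_k = (F_{15} - 1) - (F_{8} - 1) = F_{15} - F_{8}.
Computing: F_{15} = 610, F_{8} = 21, so
Sum = 610 - 21 = 589.

589


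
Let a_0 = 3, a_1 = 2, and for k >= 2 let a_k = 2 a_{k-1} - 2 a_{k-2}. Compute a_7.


Iterating the recurrence forward:
a_0 = 3
a_1 = 2
a_2 = 2*2 - 2*3 = -2
a_3 = 2*-2 - 2*2 = -8
a_4 = 2*-8 - 2*-2 = -12
a_5 = 2*-12 - 2*-8 = -8
a_6 = 2*-8 - 2*-12 = 8
a_7 = 2*8 - 2*-8 = 32
So a_7 = 32.

32


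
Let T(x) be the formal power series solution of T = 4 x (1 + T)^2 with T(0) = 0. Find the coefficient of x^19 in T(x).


Apply the Lagrange inversion formula: if T = 4 x * phi(T) with phi(t) = (1 + t)^2, then [x^n] T = 4^n * (1/n) [t^(n-1)] phi(t)^n = 4^n * (1/n) [t^(n-1)] (1 + t)^(2n) = 4^n * (1/n) C(2n, n-1).
Using the identity C(2n, n-1) = C(2n, n) * n / (n+1), the unscaled factor equals C(2n, n) / (n+1) = C_n, the n-th Catalan number.
For n = 19: C_19 = C(38, 19) / 20 = 35345263800/20 = 1767263190.
With the 4^19 = 274877906944 factor, the coefficient is 274877906944 * 1767263190 = 485781606686376591360.

485781606686376591360


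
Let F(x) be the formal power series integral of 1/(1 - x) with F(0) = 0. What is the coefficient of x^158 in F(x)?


1/(1 - x) = sum_{k>=0} x^k. Integrating termwise and using F(0) = 0 gives
F(x) = sum_{k>=0} x^(k+1) / (k+1) = sum_{m>=1} x^m / m = -ln(1 - x).
So the coefficient of x^158 is 1/158 = 1/158.

1/158


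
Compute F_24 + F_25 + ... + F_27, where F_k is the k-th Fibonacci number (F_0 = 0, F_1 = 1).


Use the identity sum_{k=0}^{N} F_k = F_{N+2} - 1 (which follows from F_{k+2} - F_{k+1} = F_k). Then
sum_{k=24}^{27} F_k = (F_{29} - 1) - (F_{25} - 1) = F_{29} - F_{25}.
Computing: F_{29} = 514229, F_{25} = 75025, so
Sum = 514229 - 75025 = 439204.

439204


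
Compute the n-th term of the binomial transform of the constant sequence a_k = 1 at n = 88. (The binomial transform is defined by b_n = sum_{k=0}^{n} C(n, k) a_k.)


With a_k = 1 for all k, b_n = sum_{k=0}^{n} C(n, k) = 2^n by the binomial theorem.
For n = 88: 2^88 = 309485009821345068724781056.

309485009821345068724781056


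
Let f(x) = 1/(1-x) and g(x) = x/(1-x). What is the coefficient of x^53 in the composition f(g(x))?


First simplify the composition: f(g(x)) = 1/(1 - x/(1-x)) = (1-x)/((1-x) - x) = (1-x)/(1-2x).
Now extract the coefficient. Write (1-x)/(1-2x) = 1/(1-2x) - x/(1-2x).
The coefficient of x^n in 1/(1-2x) is 2^n, and in x/(1-2x) is 2^(n-1) (for n >= 1).
So the coefficient of x^53 is 2^53 - 2^52 = 9007199254740992 - 4503599627370496 = 4503599627370496.

4503599627370496


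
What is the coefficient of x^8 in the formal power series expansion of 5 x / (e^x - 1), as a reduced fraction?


The exponential generating function for Bernoulli numbers is
x / (e^x - 1) = sum_{k>=0} B_k x^k / k!.
So the coefficient of x^8 in 5 x / (e^x - 1) is 5 B_8 / 8!.
Computing: B_8 = -1/30, 8! = 40320, giving
5 * -1/30 / 40320 = -1/241920.

-1/241920


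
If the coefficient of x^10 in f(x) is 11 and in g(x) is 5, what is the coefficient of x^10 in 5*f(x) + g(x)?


Scalar multiplication scales coefficients: 5 * 11 = 55.
Then add the g coefficient: 55 + 5
= 60

60


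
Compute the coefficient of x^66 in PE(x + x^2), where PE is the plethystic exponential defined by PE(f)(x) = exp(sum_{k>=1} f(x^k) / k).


With f(x) = x + x^2, the exponent is sum_{k>=1} (x^k + x^(2k)) / k = -ln(1 - x) - ln(1 - x^2). Exponentiating:
PE(x + x^2) = 1 / ((1 - x)(1 - x^2)).
This is the generating function for partitions of n into parts of size 1 or 2. The number of 2's can be any j in 0..33, and the rest are 1's, so
[x^66] = floor(66/2) + 1 = 34.

34


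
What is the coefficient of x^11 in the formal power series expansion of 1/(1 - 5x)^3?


The general identity 1/(1 - c x)^r = sum_{k>=0} c^k C(k + r - 1, r - 1) x^k follows by substituting y = c x into 1/(1 - y)^r = sum_{k>=0} C(k + r - 1, r - 1) y^k.
For c = 5, r = 3, k = 11:
5^11 * C(13, 2) = 48828125 * 78 = 3808593750.

3808593750


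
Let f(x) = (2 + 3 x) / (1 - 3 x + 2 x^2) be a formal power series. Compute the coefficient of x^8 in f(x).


Write f(x) = sum_{k>=0} a_k x^k. Multiplying both sides by 1 - 3 x + 2 x^2 gives
(1 - 3 x + 2 x^2) sum_{k>=0} a_k x^k = 2 + 3 x.
Matching coefficients:
 x^0: a_0 = 2
 x^1: a_1 - 3 a_0 = 3  =>  a_1 = 3*2 + 3 = 9
 x^k (k >= 2): a_k = 3 a_{k-1} - 2 a_{k-2}.
Iterating: a_2 = 23, a_3 = 51, a_4 = 107, a_5 = 219, a_6 = 443, a_7 = 891, a_8 = 1787.
So the coefficient of x^8 is 1787.

1787


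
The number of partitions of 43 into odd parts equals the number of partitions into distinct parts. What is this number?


Computing partitions of 43 into odd parts (1, 3, 5, ...):
Using the generating function prod_{k>=0} 1/(1-x^(2k+1)),
the count is 1610

1610


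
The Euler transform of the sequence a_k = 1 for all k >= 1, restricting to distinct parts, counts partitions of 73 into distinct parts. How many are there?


Partitions of 73 into distinct parts can be computed via generating function.
Product (1+x)(1+x^2)(1+x^3)...
The coefficient of x^73 = 40026

40026


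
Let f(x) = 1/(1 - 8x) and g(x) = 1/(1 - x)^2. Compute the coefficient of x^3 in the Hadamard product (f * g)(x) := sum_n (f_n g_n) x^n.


f has coefficients f_k = 8^k. For g = 1/(1 - x)^2 the coefficient is g_k = C(k + 1, 1) = k + 1. The Hadamard coefficient is (f * g)_k = 8^k * (k + 1).
For k = 3: 8^3 * 4 = 512 * 4 = 2048.

2048


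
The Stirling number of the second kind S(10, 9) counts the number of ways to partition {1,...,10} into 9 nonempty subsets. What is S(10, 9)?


Using the explicit formula S(n,k) = (1/k!) sum_{j=0}^{k} (-1)^(k-j) C(k,j) j^n:
S(10, 9) = 45
Equivalently, S(n,k) is n! times the coefficient of x^n in the EGF (e^x - 1)^k / k!.

45


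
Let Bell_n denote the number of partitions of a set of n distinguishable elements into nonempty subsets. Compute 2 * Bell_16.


Bell_16 can be computed from the Bell triangle or from Dobinski's identity Bell_n = (1/e) * sum_{k>=0} k^n / k!.
Computing Bell_16 = 10480142147.
Then 2 * 10480142147 = 20960284294.

20960284294


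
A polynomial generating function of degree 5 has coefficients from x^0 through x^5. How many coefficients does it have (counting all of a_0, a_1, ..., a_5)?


A polynomial of degree 5 takes the form a_0 + a_1 x + ... + a_5 x^5.
The number of coefficients is 5 + 1 = 6.

6


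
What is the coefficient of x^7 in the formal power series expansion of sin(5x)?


The Maclaurin series is sin(t) = sum_{k>=0} (-1)^k t^(2k+1) / (2k+1)!, so substituting t = 5x, only odd powers of x are nonzero, with coefficient of x^(2k+1) equal to (-1)^k 5^(2k+1) / (2k+1)!.
Write 7 = 2*3 + 1, giving the coefficient (-1)^3 * 5^7 / 7! = -78125/5040 = -15625/1008.

-15625/1008


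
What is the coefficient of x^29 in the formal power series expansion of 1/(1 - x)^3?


The negative binomial / multiset identity is
1/(1 - x)^r = sum_{k>=0} C(k + r - 1, r - 1) x^k.
Here r = 3 and k = 29, so the coefficient is
C(29 + 2, 2) = C(31, 2)
= 465

465


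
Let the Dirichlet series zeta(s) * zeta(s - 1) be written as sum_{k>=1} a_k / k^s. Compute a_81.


Convolution gives a_k = sum_{d | k} d * 1 = sum_{d | k} d = sigma(k), the sum of positive divisors of k.
For k = 81, the divisors are 1, 3, 9, 27, 81, so
sigma(81) = 1 + 3 + 9 + 27 + 81 = 121.

121


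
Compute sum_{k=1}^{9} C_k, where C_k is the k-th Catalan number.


C_1 through C_9: 1, 2, 5, 14, 42, 132, 429, 1430, 4862
Sum = 1 + 2 + 5 + 14 + 42 + 132 + 429 + 1430 + 4862
= 6917

6917


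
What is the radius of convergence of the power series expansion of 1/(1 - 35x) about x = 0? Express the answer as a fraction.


Expanding 1/(1 - 35x) = sum_{k>=0} 35^k x^k, the series converges when |35x| < 1, i.e., |x| < 1/35.
So the radius of convergence is 1/35 = 1/35.

1/35


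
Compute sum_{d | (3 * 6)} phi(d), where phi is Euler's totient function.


First, 3 * 6 = 18. One classical identity is sum_{d | n} phi(d) = n (each k in [1, n] has a unique gcd with n, and among the k's with gcd(k, n) = n/d there are phi(d) of them). So the sum equals 18. We also verify directly:
Divisors of 18: 1, 2, 3, 6, 9, 18.
phi values: 1, 1, 2, 2, 6, 6.
Sum = 18.

18


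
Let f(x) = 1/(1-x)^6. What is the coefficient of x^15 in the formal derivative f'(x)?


Differentiate: d/dx [ 1/(1-x)^r ] = r / (1-x)^(r+1).
Here r = 6, so f'(x) = 6 / (1-x)^7.
The expansion of 1/(1-x)^(r+1) has coefficient of x^n equal to C(n+r, r).
So the coefficient of x^15 in f'(x) is
6 * C(21, 6) = 6 * 54264 = 325584

325584


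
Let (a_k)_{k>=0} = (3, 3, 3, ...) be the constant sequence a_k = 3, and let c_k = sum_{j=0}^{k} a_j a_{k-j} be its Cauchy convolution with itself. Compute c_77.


Since a_j = 3 for all j >= 0, the convolution sum becomes
c_k = sum_{j=0}^{k} 3 * 3 = 9 * (k + 1).
Equivalently, the generating function of (a_k) is 3/(1 - x) and its square is 9/(1 - x)^2 = sum_{k>=0} 9(k + 1) x^k.
For k = 77: 9 * 78 = 702.

702


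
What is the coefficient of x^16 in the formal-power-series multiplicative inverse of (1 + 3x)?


The inverse is 1/(1 + 3x). Apply the geometric identity 1/(1 - y) = sum_{k>=0} y^k with y = -3x:
1/(1 + 3x) = sum_{k>=0} (-3)^k x^k.
So the coefficient of x^16 is (-3)^16 = 43046721.

43046721


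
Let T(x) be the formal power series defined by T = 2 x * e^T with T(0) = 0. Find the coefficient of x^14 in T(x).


Apply the Lagrange inversion formula: if T = 2 x * phi(T) with phi(t) = e^t, then
[x^n] T = 2^n * (1/n) [t^(n-1)] phi(t)^n = 2^n * (1/n) [t^(n-1)] e^(n t) = 2^n * (1/n) * n^(n-1) / (n-1)! = 2^n * n^(n-1) / n!.
When c = 1 this is the Cayley count of rooted labeled trees on n vertices, divided by n!.
For n = 14: 2^14 * 14^13 / 14! = 16384 * 793714773254144/87178291200 = 129586085429248/868725.

129586085429248/868725


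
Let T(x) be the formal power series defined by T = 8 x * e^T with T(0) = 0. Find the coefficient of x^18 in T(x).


Apply the Lagrange inversion formula: if T = 8 x * phi(T) with phi(t) = e^t, then
[x^n] T = 8^n * (1/n) [t^(n-1)] phi(t)^n = 8^n * (1/n) [t^(n-1)] e^(n t) = 8^n * (1/n) * n^(n-1) / (n-1)! = 8^n * n^(n-1) / n!.
When c = 1 this is the Cayley count of rooted labeled trees on n vertices, divided by n!.
For n = 18: 8^18 * 18^17 / 18! = 18014398509481984 * 2185911559738696531968/6402373705728000 = 91580367978306252441724649472/14889875.

91580367978306252441724649472/14889875


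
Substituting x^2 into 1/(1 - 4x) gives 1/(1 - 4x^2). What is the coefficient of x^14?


The coefficient of x^(2m) in 1/(1 - 4x^2) is 4^m.
With n = 14 = 2*7, the coefficient is 4^7 = 16384.

16384


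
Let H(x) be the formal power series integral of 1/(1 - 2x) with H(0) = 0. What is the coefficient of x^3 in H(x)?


1/(1 - 2x) = sum_{k>=0} 2^k x^k. Integrating termwise with H(0) = 0:
H(x) = sum_{k>=0} 2^k x^(k+1) / (k+1) = sum_{m>=1} 2^(m-1) x^m / m.
For m = 3: 2^2/3 = 4/3 = 4/3.

4/3


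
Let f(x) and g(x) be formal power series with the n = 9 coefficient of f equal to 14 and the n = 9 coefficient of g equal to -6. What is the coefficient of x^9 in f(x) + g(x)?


Addition of formal power series is termwise.
The coefficient of x^9 in f + g = 14 + -6
= 8

8


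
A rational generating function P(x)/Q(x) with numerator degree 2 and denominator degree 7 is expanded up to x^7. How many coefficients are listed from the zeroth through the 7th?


Expanding up to x^7 gives the coefficients for x^0, x^1, ..., x^7.
That is 7 + 1 = 8 coefficients in total.

8


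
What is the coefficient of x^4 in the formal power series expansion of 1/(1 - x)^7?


The negative binomial / multiset identity is
1/(1 - x)^r = sum_{k>=0} C(k + r - 1, r - 1) x^k.
Here r = 7 and k = 4, so the coefficient is
C(4 + 6, 6) = C(10, 6)
= 210

210


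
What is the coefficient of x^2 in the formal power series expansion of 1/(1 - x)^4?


The expansion 1/(1 - x)^r = sum_{k>=0} C(k + r - 1, r - 1) x^k follows from the multiset / negative-binomial theorem (or from repeated differentiation of the geometric series).
For r = 4 and k = 2:
C(5, 3) = 120 / (6 * 2) = 10.

10


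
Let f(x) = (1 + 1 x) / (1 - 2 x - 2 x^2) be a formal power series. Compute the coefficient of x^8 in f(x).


Write f(x) = sum_{k>=0} a_k x^k. Multiplying both sides by 1 - 2 x - 2 x^2 gives
(1 - 2 x - 2 x^2) sum_{k>=0} a_k x^k = 1 + 1 x.
Matching coefficients:
 x^0: a_0 = 1
 x^1: a_1 - 2 a_0 = 1  =>  a_1 = 2*1 + 1 = 3
 x^k (k >= 2): a_k = 2 a_{k-1} + 2 a_{k-2}.
Iterating: a_2 = 8, a_3 = 22, a_4 = 60, a_5 = 164, a_6 = 448, a_7 = 1224, a_8 = 3344.
So the coefficient of x^8 is 3344.

3344


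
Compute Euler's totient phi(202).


phi(n) counts integers in [1, n] coprime to n. Using the multiplicative formula phi(n) = n * prod_{p | n} (1 - 1/p):
202 = 2 * 101, so
phi(202) = 202 * (1 - 1/2) * (1 - 1/101) = 100.

100


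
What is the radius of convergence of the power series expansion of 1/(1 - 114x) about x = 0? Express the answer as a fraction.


Expanding 1/(1 - 114x) = sum_{k>=0} 114^k x^k, the series converges when |114x| < 1, i.e., |x| < 1/114.
So the radius of convergence is 1/114 = 1/114.

1/114


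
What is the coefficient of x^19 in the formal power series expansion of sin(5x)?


The Maclaurin series is sin(t) = sum_{k>=0} (-1)^k t^(2k+1) / (2k+1)!, so substituting t = 5x, only odd powers of x are nonzero, with coefficient of x^(2k+1) equal to (-1)^k 5^(2k+1) / (2k+1)!.
Write 19 = 2*9 + 1, giving the coefficient (-1)^9 * 5^19 / 19! = -19073486328125/121645100408832000 = -152587890625/973160803270656.

-152587890625/973160803270656


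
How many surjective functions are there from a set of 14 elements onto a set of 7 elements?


By inclusion-exclusion on which target elements are missed, the number of surjections from an n-set onto a k-set is
surj(n, k) = sum_{j=0}^{k} (-1)^j C(k, j) (k - j)^n.
Equivalently surj(n, k) = k! * S(n, k), where S(n, k) is the Stirling number of the second kind.
For n = 14, k = 7:
S(14, 7) = 49329280, so
surj = 7! * 49329280 = 5040 * 49329280 = 248619571200.

248619571200


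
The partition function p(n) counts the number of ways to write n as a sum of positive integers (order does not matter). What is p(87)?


Using the generating function prod_{k>=1} 1/(1-x^k), we compute p(87).
By dynamic programming over parts 1 through 87:
p(87) = 38887673

38887673


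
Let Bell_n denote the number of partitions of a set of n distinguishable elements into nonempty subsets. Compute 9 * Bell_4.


Bell_4 can be computed from the Bell triangle or from Dobinski's identity Bell_n = (1/e) * sum_{k>=0} k^n / k!.
Computing Bell_4 = 15.
Then 9 * 15 = 135.

135


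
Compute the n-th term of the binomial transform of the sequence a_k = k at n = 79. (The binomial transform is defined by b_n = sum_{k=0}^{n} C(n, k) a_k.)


With a_k = k, b_n = sum_{k=0}^{n} C(n, k) k. Using k * C(n, k) = n * C(n-1, k-1) gives b_n = n * sum_{k>=1} C(n-1, k-1) = n * 2^(n-1).
For n = 79: 79 * 2^78 = 79 * 302231454903657293676544 = 23876284937388926200446976.

23876284937388926200446976


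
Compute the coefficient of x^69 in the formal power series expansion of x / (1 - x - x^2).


Let f(x) = sum_{k>=0} a_k x^k. Multiplying f(x) * (1 - x - x^2) = x and matching coefficients gives a_0 = 0, a_1 = 1, and a_k = a_{k-1} + a_{k-2} for k >= 2. These are the Fibonacci numbers F_k.
Iterating from F_0 = 0, F_1 = 1:
F_0=0, F_1=1, F_2=1, F_3=2, F_4=3, F_5=5, F_6=8, F_7=13, F_8=21, F_9=34, ...
F_69 = 117669030460994.

117669030460994


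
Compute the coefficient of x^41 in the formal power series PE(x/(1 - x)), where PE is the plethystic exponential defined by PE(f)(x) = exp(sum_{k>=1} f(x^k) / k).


For f(x) = x/(1 - x) we have
sum_{k>=1} f(x^k) / k = sum_{k>=1} (1/k) * x^k / (1 - x^k) = sum_{k, m >= 1} x^(k m) / k,
which after exponentiating simplifies to
PE(x/(1 - x)) = prod_{k>=1} 1 / (1 - x^k).
This is the generating function for the partition function p(n), so the coefficient of x^41 is p(41).
Computing p(41) by dynamic programming over parts 1, 2, ..., 41: p(41) = 44583.

44583
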